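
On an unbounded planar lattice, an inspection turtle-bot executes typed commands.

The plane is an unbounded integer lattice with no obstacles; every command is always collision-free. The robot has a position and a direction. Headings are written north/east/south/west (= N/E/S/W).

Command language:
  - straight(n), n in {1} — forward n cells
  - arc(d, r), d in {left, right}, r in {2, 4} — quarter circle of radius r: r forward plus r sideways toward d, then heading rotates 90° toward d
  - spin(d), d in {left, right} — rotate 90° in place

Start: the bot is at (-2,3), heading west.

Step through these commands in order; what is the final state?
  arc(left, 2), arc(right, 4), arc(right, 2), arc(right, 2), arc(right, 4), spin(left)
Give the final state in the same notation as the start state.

at (-4,-3), heading east

initial: at (-2,3), heading west
[1] after arc(left, 2): at (-4,1), heading south
[2] after arc(right, 4): at (-8,-3), heading west
[3] after arc(right, 2): at (-10,-1), heading north
[4] after arc(right, 2): at (-8,1), heading east
[5] after arc(right, 4): at (-4,-3), heading south
[6] after spin(left): at (-4,-3), heading east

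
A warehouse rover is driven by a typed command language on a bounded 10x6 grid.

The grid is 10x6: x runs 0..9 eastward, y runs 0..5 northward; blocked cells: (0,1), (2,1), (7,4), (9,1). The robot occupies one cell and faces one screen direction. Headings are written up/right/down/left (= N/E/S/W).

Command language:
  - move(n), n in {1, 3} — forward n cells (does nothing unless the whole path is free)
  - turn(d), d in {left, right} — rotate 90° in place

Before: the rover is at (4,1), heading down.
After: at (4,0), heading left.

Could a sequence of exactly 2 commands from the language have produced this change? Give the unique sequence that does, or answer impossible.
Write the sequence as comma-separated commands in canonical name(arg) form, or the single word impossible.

key: cell and facing (now W) both changed — the 2 commands mix motion and turning
start: at (4,1), heading down
t=1 move(1) ⇒ at (4,0), heading down
t=2 turn(right) ⇒ at (4,0), heading left
no rival 2-sequence matches.

move(1), turn(right)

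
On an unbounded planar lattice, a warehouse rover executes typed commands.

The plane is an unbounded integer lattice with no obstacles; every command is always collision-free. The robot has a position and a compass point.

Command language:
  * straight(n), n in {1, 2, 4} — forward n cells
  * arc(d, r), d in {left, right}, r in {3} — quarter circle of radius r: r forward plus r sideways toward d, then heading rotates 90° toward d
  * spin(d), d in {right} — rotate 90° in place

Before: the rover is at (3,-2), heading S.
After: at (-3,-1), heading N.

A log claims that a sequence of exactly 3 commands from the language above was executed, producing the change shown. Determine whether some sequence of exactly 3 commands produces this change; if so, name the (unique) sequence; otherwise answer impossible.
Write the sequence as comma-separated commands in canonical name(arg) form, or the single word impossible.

key: position moved to (-3,-1) AND the heading swung to N — translation plus rotation needed
initial: at (3,-2), heading S
t=1 arc(right, 3) ⇒ at (0,-5), heading W
t=2 arc(right, 3) ⇒ at (-3,-2), heading N
t=3 straight(1) ⇒ at (-3,-1), heading N
all 216 alternatives checked — unique.

arc(right, 3), arc(right, 3), straight(1)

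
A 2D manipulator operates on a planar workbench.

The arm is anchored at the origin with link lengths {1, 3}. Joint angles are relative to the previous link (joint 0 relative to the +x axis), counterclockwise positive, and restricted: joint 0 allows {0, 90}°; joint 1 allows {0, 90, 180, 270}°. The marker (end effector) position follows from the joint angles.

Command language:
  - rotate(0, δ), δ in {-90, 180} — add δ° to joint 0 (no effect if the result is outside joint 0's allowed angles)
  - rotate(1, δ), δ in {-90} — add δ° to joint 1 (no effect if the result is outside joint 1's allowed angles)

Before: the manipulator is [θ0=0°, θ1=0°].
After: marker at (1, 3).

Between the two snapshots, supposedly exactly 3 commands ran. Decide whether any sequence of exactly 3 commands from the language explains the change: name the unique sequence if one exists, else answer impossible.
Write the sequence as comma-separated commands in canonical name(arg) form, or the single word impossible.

from: [θ0=0°, θ1=0°]
t=1 rotate(1, -90) ⇒ [θ0=0°, θ1=270°]
t=2 rotate(1, -90) ⇒ [θ0=0°, θ1=180°]
t=3 rotate(1, -90) ⇒ [θ0=0°, θ1=90°]
no other 3-command option fits: unique.

rotate(1, -90), rotate(1, -90), rotate(1, -90)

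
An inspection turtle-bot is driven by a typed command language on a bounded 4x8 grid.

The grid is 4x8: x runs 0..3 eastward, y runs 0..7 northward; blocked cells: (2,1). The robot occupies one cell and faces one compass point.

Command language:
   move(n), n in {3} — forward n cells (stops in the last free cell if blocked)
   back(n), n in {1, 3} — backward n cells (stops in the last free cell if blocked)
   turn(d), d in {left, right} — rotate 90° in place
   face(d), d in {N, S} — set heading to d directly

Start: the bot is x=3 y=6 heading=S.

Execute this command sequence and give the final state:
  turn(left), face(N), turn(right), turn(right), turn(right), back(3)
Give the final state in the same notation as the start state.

x=3 y=6 heading=W

from: x=3 y=6 heading=S
[1] after turn(left): x=3 y=6 heading=E
[2] after face(N): x=3 y=6 heading=N
[3] after turn(right): x=3 y=6 heading=E
[4] after turn(right): x=3 y=6 heading=S
[5] after turn(right): x=3 y=6 heading=W
[6] after back(3): x=3 y=6 heading=W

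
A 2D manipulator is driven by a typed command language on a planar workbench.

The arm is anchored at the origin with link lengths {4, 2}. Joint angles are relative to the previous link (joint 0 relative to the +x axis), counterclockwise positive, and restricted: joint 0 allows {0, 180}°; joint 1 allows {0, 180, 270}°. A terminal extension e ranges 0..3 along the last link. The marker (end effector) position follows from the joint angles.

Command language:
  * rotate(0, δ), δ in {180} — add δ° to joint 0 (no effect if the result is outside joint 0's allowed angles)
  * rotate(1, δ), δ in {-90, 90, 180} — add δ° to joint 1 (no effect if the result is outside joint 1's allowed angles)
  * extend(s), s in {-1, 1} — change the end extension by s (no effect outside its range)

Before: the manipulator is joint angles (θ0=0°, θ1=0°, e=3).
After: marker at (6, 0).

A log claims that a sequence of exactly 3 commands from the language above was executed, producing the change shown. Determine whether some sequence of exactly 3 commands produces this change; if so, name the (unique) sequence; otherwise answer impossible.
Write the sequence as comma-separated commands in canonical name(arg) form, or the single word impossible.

from: joint angles (θ0=0°, θ1=0°, e=3)
[1] after extend(-1): joint angles (θ0=0°, θ1=0°, e=2)
[2] after extend(-1): joint angles (θ0=0°, θ1=0°, e=1)
[3] after extend(-1): joint angles (θ0=0°, θ1=0°, e=0)
no rival 3-sequence matches.

extend(-1), extend(-1), extend(-1)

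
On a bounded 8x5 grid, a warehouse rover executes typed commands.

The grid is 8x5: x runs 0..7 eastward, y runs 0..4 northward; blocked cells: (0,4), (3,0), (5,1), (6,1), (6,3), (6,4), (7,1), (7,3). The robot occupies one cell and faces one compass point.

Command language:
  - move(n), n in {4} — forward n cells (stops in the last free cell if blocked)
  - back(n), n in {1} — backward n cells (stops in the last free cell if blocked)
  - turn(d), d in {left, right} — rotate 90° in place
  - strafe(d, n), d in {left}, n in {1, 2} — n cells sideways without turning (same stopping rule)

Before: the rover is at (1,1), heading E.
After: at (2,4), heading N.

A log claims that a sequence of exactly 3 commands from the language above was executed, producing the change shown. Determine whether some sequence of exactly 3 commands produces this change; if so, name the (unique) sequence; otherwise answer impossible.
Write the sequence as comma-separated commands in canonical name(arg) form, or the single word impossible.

all 216 sequences checked — none match.

impossible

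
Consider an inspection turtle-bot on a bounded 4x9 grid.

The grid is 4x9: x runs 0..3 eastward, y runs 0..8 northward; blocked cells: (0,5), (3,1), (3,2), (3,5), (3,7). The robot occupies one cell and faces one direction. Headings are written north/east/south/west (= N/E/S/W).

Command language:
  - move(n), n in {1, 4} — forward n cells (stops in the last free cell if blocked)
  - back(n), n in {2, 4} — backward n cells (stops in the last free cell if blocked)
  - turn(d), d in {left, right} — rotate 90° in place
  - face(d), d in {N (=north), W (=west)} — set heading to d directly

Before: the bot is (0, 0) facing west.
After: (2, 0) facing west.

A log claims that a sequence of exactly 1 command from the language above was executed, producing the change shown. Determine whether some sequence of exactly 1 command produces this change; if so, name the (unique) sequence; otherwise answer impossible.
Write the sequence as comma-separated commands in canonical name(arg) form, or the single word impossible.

key: still facing W — the one step turns nothing
start: (0, 0) facing west
1. back(2) → (2, 0) facing west
uniquely the one of 8 1-step routes that fits.

back(2)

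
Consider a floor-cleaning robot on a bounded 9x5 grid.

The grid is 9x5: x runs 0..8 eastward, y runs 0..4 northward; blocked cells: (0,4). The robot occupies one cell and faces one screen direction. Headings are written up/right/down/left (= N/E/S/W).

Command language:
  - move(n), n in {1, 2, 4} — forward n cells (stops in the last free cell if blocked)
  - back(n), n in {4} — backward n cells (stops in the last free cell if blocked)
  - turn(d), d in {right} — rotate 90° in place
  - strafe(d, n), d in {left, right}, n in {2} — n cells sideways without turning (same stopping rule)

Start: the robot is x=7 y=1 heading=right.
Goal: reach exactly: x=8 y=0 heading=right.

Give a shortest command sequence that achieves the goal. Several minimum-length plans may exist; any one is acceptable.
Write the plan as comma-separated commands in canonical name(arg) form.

begin: x=7 y=1 heading=right
1. move(2) → x=8 y=1 heading=right
2. strafe(right, 2) → x=8 y=0 heading=right
nothing shorter than 2 reaches the goal.

move(2), strafe(right, 2)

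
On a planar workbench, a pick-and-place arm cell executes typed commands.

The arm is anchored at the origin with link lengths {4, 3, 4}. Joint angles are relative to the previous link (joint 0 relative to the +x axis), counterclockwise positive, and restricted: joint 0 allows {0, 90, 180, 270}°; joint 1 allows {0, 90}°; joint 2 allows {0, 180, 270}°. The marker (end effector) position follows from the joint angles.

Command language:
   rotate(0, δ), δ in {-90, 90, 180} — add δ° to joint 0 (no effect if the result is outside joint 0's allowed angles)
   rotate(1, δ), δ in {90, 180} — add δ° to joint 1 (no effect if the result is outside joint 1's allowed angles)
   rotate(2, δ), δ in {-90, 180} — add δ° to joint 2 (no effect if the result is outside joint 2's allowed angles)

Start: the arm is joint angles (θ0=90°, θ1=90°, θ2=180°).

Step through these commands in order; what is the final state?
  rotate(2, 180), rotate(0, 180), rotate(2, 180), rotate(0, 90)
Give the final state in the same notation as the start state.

joint angles (θ0=0°, θ1=90°, θ2=180°)

start: joint angles (θ0=90°, θ1=90°, θ2=180°)
[1] after rotate(2, 180): joint angles (θ0=90°, θ1=90°, θ2=0°)
[2] after rotate(0, 180): joint angles (θ0=270°, θ1=90°, θ2=0°)
[3] after rotate(2, 180): joint angles (θ0=270°, θ1=90°, θ2=180°)
[4] after rotate(0, 90): joint angles (θ0=0°, θ1=90°, θ2=180°)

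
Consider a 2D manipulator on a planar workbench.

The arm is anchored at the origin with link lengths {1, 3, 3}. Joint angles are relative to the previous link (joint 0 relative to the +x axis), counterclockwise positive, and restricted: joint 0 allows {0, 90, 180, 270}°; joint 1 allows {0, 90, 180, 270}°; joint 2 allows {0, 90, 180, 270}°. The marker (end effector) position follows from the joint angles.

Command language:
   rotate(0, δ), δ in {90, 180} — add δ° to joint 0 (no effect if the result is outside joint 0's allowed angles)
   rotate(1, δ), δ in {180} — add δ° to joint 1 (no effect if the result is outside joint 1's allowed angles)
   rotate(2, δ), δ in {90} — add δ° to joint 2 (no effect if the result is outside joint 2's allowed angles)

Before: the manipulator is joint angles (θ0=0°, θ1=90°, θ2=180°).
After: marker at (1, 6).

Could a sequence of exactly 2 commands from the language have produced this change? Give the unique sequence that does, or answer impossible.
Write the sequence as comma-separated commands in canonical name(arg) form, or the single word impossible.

rotate(2, 90), rotate(2, 90)

from: joint angles (θ0=0°, θ1=90°, θ2=180°)
[1] after rotate(2, 90): joint angles (θ0=0°, θ1=90°, θ2=270°)
[2] after rotate(2, 90): joint angles (θ0=0°, θ1=90°, θ2=0°)
no rival 2-sequence matches.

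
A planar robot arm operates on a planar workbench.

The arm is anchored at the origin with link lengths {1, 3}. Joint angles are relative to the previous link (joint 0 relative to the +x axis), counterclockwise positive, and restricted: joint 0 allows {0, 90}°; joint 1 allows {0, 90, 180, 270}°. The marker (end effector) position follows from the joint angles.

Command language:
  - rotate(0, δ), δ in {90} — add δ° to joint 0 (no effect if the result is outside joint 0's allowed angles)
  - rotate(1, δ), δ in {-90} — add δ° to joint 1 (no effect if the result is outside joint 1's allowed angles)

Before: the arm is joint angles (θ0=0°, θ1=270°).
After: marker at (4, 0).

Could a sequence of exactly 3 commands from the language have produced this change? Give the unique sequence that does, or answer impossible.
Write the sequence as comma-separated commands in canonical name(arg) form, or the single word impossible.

rotate(1, -90), rotate(1, -90), rotate(1, -90)

from: joint angles (θ0=0°, θ1=270°)
step 1 (rotate(1, -90)): joint angles (θ0=0°, θ1=180°)
step 2 (rotate(1, -90)): joint angles (θ0=0°, θ1=90°)
step 3 (rotate(1, -90)): joint angles (θ0=0°, θ1=0°)
all 8 alternatives checked — unique.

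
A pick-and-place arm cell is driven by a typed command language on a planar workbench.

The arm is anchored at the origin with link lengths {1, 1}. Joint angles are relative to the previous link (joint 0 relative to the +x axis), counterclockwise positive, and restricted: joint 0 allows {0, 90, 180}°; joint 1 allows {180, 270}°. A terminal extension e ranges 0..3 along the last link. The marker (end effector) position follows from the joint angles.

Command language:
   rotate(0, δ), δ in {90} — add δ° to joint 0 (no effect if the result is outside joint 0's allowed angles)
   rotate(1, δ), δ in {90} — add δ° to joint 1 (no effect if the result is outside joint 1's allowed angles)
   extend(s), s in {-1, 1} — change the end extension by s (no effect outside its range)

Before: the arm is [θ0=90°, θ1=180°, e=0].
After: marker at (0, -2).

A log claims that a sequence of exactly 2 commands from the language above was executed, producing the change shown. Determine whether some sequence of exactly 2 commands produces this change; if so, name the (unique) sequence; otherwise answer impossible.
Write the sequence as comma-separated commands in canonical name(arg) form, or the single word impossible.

begin: [θ0=90°, θ1=180°, e=0]
step 1 (extend(1)): [θ0=90°, θ1=180°, e=1]
step 2 (extend(1)): [θ0=90°, θ1=180°, e=2]
uniquely the one of 16 2-step routes that fits.

extend(1), extend(1)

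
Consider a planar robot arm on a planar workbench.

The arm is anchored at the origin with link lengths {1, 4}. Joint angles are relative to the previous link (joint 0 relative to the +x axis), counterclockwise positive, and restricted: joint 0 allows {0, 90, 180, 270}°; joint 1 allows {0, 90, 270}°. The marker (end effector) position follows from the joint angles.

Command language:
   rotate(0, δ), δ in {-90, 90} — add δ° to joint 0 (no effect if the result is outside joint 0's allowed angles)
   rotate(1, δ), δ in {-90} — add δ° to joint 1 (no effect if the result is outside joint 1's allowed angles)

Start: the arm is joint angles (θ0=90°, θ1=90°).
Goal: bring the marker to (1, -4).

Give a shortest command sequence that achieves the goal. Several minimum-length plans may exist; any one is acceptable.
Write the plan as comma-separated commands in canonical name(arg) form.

t0: joint angles (θ0=90°, θ1=90°)
[1] after rotate(0, -90): joint angles (θ0=0°, θ1=90°)
[2] after rotate(1, -90): joint angles (θ0=0°, θ1=0°)
[3] after rotate(1, -90): joint angles (θ0=0°, θ1=270°)
nothing shorter than 3 reaches the goal.

rotate(0, -90), rotate(1, -90), rotate(1, -90)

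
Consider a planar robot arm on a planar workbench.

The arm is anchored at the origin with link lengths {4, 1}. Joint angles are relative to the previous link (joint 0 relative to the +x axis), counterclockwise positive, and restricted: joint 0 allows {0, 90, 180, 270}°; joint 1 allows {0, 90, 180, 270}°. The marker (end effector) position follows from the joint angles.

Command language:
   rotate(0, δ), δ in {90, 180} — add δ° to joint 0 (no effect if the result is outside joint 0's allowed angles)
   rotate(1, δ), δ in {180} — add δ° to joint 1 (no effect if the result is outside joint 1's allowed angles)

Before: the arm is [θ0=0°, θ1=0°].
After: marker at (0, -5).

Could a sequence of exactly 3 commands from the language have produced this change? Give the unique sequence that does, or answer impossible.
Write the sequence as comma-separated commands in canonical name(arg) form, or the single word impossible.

rotate(0, 90), rotate(0, 90), rotate(0, 90)

from: [θ0=0°, θ1=0°]
1. rotate(0, 90) → [θ0=90°, θ1=0°]
2. rotate(0, 90) → [θ0=180°, θ1=0°]
3. rotate(0, 90) → [θ0=270°, θ1=0°]
all 27 alternatives checked — unique.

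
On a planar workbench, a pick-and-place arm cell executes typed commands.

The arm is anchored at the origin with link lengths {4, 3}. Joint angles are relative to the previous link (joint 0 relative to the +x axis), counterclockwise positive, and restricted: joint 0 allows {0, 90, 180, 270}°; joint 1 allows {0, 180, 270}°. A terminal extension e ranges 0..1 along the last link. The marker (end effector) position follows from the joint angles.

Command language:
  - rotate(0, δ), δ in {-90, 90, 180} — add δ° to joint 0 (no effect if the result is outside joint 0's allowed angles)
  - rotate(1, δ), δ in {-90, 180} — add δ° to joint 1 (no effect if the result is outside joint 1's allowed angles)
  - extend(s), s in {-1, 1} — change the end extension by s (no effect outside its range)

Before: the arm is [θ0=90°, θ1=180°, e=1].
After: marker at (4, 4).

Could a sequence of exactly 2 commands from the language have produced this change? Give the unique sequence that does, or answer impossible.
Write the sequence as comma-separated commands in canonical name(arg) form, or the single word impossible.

key: order matters: swapping rotate(1, 180) and rotate(1, -90) lands elsewhere
from: [θ0=90°, θ1=180°, e=1]
1. rotate(1, 180) → [θ0=90°, θ1=0°, e=1]
2. rotate(1, -90) → [θ0=90°, θ1=270°, e=1]
uniquely the one of 49 2-step routes that fits.

rotate(1, 180), rotate(1, -90)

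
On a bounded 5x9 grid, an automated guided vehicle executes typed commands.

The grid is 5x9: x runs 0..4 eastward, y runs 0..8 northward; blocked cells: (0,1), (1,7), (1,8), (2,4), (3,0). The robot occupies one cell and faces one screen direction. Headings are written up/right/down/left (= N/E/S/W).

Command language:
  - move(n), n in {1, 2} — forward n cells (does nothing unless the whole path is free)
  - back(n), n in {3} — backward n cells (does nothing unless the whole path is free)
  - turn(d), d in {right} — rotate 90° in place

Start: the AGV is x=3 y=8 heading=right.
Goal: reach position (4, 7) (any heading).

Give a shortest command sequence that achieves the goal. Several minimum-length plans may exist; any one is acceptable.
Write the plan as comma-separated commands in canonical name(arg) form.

move(1), turn(right), move(1)

from: x=3 y=8 heading=right
1. move(1) → x=4 y=8 heading=right
2. turn(right) → x=4 y=8 heading=down
3. move(1) → x=4 y=7 heading=down
shorter routes all fall short; 3 is best.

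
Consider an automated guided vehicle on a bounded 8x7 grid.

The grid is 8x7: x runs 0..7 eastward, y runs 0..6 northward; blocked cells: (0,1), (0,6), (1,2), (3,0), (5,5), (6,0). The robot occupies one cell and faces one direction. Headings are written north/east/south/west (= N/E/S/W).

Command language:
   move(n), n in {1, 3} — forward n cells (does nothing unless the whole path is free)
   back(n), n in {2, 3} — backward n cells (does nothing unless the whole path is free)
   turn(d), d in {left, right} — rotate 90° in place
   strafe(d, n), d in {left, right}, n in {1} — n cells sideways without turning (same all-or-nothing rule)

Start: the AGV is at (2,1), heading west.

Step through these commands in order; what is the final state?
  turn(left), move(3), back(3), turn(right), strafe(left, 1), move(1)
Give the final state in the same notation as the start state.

at (1,3), heading west

begin: at (2,1), heading west
[1] after turn(left): at (2,1), heading south
[2] after move(3): at (2,1), heading south
[3] after back(3): at (2,4), heading south
[4] after turn(right): at (2,4), heading west
[5] after strafe(left, 1): at (2,3), heading west
[6] after move(1): at (1,3), heading west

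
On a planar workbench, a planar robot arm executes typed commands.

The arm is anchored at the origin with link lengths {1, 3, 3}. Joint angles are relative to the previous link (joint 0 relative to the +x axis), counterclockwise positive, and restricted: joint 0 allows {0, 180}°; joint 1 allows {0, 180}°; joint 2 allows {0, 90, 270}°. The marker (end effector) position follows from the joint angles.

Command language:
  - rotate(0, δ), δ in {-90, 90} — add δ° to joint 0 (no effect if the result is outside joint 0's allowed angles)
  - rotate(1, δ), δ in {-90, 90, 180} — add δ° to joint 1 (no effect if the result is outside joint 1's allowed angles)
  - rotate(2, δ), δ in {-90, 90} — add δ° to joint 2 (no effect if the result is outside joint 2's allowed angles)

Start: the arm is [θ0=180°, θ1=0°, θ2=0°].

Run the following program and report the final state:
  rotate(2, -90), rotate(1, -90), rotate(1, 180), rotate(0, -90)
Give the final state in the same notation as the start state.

initial: [θ0=180°, θ1=0°, θ2=0°]
t=1 rotate(2, -90) ⇒ [θ0=180°, θ1=0°, θ2=270°]
t=2 rotate(1, -90) ⇒ [θ0=180°, θ1=0°, θ2=270°]
t=3 rotate(1, 180) ⇒ [θ0=180°, θ1=180°, θ2=270°]
t=4 rotate(0, -90) ⇒ [θ0=180°, θ1=180°, θ2=270°]

[θ0=180°, θ1=180°, θ2=270°]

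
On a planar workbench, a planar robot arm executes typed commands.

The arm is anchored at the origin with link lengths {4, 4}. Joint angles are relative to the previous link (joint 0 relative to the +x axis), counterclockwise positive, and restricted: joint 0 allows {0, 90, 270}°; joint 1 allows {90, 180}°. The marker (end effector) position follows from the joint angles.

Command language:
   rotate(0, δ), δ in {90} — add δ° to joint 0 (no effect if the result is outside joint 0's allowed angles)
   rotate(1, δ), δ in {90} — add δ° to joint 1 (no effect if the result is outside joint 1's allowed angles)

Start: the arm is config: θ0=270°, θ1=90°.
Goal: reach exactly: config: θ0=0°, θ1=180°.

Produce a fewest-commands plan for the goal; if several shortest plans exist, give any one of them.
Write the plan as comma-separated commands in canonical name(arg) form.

rotate(0, 90), rotate(1, 90)

begin: config: θ0=270°, θ1=90°
step 1 (rotate(0, 90)): config: θ0=0°, θ1=90°
step 2 (rotate(1, 90)): config: θ0=0°, θ1=180°
minimal: 2 command(s), checked below 2.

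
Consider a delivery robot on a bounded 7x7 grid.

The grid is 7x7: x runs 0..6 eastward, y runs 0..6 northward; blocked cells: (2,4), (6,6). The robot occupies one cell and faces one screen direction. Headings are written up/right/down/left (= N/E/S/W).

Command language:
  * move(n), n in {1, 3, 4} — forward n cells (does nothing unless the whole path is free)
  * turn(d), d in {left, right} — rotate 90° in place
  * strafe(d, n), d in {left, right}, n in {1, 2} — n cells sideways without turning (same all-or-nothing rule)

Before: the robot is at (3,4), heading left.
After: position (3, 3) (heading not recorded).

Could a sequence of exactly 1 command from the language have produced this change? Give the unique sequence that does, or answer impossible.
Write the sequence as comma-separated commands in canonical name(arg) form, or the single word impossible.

strafe(left, 1)

t0: at (3,4), heading left
step 1 (strafe(left, 1)): at (3,3), heading left
uniquely the one of 9 1-step routes that fits.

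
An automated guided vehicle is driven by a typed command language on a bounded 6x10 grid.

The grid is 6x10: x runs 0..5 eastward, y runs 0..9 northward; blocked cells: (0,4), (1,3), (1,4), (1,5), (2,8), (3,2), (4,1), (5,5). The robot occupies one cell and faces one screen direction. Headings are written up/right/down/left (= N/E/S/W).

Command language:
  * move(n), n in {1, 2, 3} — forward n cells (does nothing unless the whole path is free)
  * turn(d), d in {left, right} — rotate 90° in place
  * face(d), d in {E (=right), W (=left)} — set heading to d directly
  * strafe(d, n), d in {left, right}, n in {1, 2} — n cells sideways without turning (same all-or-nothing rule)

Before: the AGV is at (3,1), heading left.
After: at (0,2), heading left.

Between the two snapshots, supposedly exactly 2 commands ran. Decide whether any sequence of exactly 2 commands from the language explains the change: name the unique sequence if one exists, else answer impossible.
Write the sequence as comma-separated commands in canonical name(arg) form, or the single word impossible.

move(3), strafe(right, 1)

key: order matters: swapping move(3) and strafe(right, 1) lands elsewhere
from: at (3,1), heading left
t=1 move(3) ⇒ at (0,1), heading left
t=2 strafe(right, 1) ⇒ at (0,2), heading left
all 121 alternatives checked — unique.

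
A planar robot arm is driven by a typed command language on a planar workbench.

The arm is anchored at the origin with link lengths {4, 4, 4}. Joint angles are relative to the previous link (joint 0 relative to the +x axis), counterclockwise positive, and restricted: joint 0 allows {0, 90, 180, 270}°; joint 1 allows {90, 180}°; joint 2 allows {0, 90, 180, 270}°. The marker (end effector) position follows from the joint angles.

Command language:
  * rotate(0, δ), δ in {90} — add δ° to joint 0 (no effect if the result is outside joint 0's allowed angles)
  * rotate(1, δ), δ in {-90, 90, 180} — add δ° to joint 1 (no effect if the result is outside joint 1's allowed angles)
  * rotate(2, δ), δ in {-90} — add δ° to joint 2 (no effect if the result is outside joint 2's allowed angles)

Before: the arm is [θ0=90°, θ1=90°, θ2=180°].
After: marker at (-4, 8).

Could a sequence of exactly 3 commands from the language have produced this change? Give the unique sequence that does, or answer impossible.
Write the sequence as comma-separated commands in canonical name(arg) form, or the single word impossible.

t0: [θ0=90°, θ1=90°, θ2=180°]
[1] after rotate(2, -90): [θ0=90°, θ1=90°, θ2=90°]
[2] after rotate(2, -90): [θ0=90°, θ1=90°, θ2=0°]
[3] after rotate(2, -90): [θ0=90°, θ1=90°, θ2=270°]
no other 3-command option fits: unique.

rotate(2, -90), rotate(2, -90), rotate(2, -90)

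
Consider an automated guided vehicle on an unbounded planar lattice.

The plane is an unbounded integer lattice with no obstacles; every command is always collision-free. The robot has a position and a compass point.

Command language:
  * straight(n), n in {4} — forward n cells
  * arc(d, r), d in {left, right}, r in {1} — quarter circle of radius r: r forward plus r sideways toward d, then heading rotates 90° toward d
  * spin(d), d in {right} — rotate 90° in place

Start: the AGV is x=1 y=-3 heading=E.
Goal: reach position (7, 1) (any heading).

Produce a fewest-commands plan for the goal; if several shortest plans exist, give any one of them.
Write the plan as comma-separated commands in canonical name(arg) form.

start: x=1 y=-3 heading=E
step 1 (spin(right)): x=1 y=-3 heading=S
step 2 (arc(left, 1)): x=2 y=-4 heading=E
step 3 (straight(4)): x=6 y=-4 heading=E
step 4 (arc(left, 1)): x=7 y=-3 heading=N
step 5 (straight(4)): x=7 y=1 heading=N
no 4-step plan works, so 5 is optimal.

spin(right), arc(left, 1), straight(4), arc(left, 1), straight(4)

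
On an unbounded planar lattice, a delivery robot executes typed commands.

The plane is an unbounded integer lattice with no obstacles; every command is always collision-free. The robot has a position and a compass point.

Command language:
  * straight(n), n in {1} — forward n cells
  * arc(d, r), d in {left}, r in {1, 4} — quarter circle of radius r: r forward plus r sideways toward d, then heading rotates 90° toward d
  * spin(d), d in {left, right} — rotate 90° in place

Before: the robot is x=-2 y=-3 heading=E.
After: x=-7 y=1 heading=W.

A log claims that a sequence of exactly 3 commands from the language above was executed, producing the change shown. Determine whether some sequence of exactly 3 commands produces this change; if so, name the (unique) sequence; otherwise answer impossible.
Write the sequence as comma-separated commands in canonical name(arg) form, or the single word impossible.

key: position moved to (-7,1) AND the heading swung to W — translation plus rotation needed
begin: x=-2 y=-3 heading=E
step 1 (spin(left)): x=-2 y=-3 heading=N
step 2 (arc(left, 4)): x=-6 y=1 heading=W
step 3 (straight(1)): x=-7 y=1 heading=W
all 125 alternatives checked — unique.

spin(left), arc(left, 4), straight(1)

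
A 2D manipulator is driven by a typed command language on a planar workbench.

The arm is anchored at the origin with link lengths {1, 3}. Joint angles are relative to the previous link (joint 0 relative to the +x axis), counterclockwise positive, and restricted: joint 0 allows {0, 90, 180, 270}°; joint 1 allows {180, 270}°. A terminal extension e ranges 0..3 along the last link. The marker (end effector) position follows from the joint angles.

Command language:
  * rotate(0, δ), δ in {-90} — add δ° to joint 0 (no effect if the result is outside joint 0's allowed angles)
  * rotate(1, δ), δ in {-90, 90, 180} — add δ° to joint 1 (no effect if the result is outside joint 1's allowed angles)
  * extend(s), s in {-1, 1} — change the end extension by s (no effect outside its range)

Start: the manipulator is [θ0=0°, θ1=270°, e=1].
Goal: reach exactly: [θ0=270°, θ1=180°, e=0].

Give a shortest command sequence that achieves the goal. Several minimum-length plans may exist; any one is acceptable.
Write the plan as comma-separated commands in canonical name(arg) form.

begin: [θ0=0°, θ1=270°, e=1]
[1] after extend(-1): [θ0=0°, θ1=270°, e=0]
[2] after rotate(0, -90): [θ0=270°, θ1=270°, e=0]
[3] after rotate(1, -90): [θ0=270°, θ1=180°, e=0]
shorter routes all fall short; 3 is best.

extend(-1), rotate(0, -90), rotate(1, -90)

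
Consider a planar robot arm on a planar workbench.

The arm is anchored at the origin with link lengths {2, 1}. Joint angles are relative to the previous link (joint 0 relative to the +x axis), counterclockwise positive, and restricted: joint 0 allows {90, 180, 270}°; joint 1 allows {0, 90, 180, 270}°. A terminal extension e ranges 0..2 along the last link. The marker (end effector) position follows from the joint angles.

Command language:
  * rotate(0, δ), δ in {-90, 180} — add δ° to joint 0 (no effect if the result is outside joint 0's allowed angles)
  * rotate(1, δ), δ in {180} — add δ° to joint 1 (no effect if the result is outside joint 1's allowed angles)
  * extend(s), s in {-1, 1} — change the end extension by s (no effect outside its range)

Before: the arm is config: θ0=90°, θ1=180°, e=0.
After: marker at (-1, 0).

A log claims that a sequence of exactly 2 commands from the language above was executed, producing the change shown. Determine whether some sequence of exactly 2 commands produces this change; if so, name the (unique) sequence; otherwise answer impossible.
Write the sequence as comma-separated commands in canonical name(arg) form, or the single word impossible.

key: running rotate(0, -90) before rotate(0, 180) would end elsewhere — order is forced
initial: config: θ0=90°, θ1=180°, e=0
t=1 rotate(0, 180) ⇒ config: θ0=270°, θ1=180°, e=0
t=2 rotate(0, -90) ⇒ config: θ0=180°, θ1=180°, e=0
all 25 alternatives checked — unique.

rotate(0, 180), rotate(0, -90)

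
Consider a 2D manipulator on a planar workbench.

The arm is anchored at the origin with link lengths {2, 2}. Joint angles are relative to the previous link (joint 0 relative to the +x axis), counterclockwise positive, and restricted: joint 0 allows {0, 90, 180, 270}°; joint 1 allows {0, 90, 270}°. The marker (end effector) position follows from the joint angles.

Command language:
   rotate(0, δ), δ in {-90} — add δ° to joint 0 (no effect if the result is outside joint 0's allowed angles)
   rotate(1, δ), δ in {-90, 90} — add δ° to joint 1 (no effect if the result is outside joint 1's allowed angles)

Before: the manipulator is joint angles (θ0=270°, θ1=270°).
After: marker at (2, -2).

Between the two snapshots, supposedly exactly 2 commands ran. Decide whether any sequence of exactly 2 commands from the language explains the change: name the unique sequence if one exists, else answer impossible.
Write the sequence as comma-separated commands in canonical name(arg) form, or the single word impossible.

rotate(1, 90), rotate(1, 90)

initial: joint angles (θ0=270°, θ1=270°)
step 1 (rotate(1, 90)): joint angles (θ0=270°, θ1=0°)
step 2 (rotate(1, 90)): joint angles (θ0=270°, θ1=90°)
uniquely the one of 9 2-step routes that fits.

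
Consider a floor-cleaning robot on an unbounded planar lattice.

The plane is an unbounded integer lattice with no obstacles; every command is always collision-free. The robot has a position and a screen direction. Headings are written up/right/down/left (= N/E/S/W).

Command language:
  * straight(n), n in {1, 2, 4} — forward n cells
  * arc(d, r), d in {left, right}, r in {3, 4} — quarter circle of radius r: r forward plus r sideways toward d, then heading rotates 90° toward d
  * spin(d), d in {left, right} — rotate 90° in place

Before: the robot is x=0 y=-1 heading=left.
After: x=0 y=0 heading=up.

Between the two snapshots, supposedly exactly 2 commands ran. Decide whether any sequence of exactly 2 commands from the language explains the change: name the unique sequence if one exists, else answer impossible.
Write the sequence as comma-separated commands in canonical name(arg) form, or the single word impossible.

key: order matters: swapping spin(right) and straight(1) lands elsewhere
start: x=0 y=-1 heading=left
1. spin(right) → x=0 y=-1 heading=up
2. straight(1) → x=0 y=0 heading=up
uniquely the one of 81 2-step routes that fits.

spin(right), straight(1)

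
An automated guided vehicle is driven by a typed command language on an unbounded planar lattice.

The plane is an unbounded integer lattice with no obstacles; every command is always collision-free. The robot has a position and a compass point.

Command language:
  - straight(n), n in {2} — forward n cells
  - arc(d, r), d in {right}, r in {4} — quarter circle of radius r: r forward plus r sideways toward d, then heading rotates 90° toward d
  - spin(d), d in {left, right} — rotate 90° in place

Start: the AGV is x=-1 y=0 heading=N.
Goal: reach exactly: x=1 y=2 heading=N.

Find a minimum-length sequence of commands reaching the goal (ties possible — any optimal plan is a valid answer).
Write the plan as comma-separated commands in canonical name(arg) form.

straight(2), spin(right), straight(2), spin(left)

begin: x=-1 y=0 heading=N
t=1 straight(2) ⇒ x=-1 y=2 heading=N
t=2 spin(right) ⇒ x=-1 y=2 heading=E
t=3 straight(2) ⇒ x=1 y=2 heading=E
t=4 spin(left) ⇒ x=1 y=2 heading=N
minimal: 4 command(s), checked below 4.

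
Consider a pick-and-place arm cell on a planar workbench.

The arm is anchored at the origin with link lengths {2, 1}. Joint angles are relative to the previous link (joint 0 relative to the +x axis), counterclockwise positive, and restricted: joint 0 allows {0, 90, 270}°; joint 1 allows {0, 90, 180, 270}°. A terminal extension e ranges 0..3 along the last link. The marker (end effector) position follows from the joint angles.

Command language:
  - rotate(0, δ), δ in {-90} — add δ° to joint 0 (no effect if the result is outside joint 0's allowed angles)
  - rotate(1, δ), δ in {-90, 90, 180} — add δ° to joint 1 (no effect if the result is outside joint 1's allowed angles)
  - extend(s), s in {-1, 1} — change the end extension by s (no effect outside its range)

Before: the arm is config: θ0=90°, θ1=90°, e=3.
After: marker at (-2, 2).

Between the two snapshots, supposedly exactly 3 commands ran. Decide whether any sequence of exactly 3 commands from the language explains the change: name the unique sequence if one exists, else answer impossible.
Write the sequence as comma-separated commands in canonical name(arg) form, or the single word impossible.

extend(1), extend(-1), extend(-1)

key: running extend(-1) before extend(1) would end elsewhere — order is forced
initial: config: θ0=90°, θ1=90°, e=3
t=1 extend(1) ⇒ config: θ0=90°, θ1=90°, e=3
t=2 extend(-1) ⇒ config: θ0=90°, θ1=90°, e=2
t=3 extend(-1) ⇒ config: θ0=90°, θ1=90°, e=1
no rival 3-sequence matches.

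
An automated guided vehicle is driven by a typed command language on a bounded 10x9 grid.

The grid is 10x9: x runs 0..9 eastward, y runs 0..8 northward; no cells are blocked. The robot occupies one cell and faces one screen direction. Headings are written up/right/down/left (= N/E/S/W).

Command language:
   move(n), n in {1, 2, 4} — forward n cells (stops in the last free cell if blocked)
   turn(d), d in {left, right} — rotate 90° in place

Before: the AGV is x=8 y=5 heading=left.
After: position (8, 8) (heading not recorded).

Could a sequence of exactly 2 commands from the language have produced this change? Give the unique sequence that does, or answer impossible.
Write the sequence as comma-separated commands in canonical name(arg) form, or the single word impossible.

turn(right), move(4)

key: move(4) runs into the grid edge before its full distance
t0: x=8 y=5 heading=left
t=1 turn(right) ⇒ x=8 y=5 heading=up
t=2 move(4) ⇒ x=8 y=8 heading=up
all 25 alternatives checked — unique.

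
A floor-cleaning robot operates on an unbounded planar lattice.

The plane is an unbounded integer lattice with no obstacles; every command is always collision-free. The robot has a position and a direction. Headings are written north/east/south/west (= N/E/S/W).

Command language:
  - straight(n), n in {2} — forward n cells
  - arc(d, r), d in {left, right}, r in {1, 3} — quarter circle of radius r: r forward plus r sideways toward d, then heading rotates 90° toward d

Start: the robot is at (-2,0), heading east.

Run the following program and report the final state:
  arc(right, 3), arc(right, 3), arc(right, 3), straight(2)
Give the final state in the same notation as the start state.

at (-5,-1), heading north

t0: at (-2,0), heading east
t=1 arc(right, 3) ⇒ at (1,-3), heading south
t=2 arc(right, 3) ⇒ at (-2,-6), heading west
t=3 arc(right, 3) ⇒ at (-5,-3), heading north
t=4 straight(2) ⇒ at (-5,-1), heading north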